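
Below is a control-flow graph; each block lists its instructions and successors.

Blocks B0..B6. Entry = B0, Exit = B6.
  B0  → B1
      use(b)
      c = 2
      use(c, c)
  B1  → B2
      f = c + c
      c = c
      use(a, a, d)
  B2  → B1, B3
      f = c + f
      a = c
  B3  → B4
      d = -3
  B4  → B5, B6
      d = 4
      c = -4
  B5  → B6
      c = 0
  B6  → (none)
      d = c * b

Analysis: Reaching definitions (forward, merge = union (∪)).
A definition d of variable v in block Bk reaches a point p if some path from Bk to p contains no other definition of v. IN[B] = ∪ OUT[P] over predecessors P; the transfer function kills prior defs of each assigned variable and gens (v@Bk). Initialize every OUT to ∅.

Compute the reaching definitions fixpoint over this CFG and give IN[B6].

Answer: {a@B2, c@B4, c@B5, d@B4, f@B2}

Derivation:
Fixpoint table:
  B0: | IN={} | OUT={c@B0}
  B1: | IN={a@B2, c@B0, c@B1, f@B2} | OUT={a@B2, c@B1, f@B1}
  B2: | IN={a@B2, c@B1, f@B1} | OUT={a@B2, c@B1, f@B2}
  B3: | IN={a@B2, c@B1, f@B2} | OUT={a@B2, c@B1, d@B3, f@B2}
  B4: | IN={a@B2, c@B1, d@B3, f@B2} | OUT={a@B2, c@B4, d@B4, f@B2}
  B5: | IN={a@B2, c@B4, d@B4, f@B2} | OUT={a@B2, c@B5, d@B4, f@B2}
  B6: | IN={a@B2, c@B4, c@B5, d@B4, f@B2} | OUT={a@B2, c@B4, c@B5, d@B6, f@B2}

Merge at B6: IN[B6] = OUT[B4] ⊔ OUT[B5] = {a@B2, c@B4, c@B5, d@B4, f@B2}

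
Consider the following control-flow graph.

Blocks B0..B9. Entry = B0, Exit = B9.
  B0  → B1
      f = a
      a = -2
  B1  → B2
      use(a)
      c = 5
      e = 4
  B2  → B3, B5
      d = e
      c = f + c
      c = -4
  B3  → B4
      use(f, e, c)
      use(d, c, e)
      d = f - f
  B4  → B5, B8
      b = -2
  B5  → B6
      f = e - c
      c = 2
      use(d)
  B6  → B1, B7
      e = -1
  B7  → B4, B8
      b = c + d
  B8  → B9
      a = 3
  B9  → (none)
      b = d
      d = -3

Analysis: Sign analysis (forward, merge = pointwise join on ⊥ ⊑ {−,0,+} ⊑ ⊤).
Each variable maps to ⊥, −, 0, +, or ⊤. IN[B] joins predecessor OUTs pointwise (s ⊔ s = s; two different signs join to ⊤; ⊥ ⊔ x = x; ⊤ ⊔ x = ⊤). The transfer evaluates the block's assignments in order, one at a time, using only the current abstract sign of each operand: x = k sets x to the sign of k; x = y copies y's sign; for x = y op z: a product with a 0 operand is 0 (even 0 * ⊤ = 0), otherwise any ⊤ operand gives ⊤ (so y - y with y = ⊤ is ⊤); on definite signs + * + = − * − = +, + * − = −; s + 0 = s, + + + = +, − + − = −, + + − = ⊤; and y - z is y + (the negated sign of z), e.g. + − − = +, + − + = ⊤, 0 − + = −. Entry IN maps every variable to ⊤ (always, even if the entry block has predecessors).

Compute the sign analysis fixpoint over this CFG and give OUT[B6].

Converged values:
  B0:   IN=(all ⊤)   OUT={a:-; rest ⊤}
  B1:   IN={a:-; rest ⊤}   OUT={a:-, c:+, e:+; rest ⊤}
  B2:   IN={a:-, c:+, e:+; rest ⊤}   OUT={a:-, c:-, d:+, e:+; rest ⊤}
  B3:   IN={a:-, c:-, d:+, e:+; rest ⊤}   OUT={a:-, c:-, e:+; rest ⊤}
  B4:   IN={a:-; rest ⊤}   OUT={a:-, b:-; rest ⊤}
  B5:   IN={a:-; rest ⊤}   OUT={a:-, c:+; rest ⊤}
  B6:   IN={a:-, c:+; rest ⊤}   OUT={a:-, c:+, e:-; rest ⊤}
  B7:   IN={a:-, c:+, e:-; rest ⊤}   OUT={a:-, c:+, e:-; rest ⊤}
  B8:   IN={a:-; rest ⊤}   OUT={a:+; rest ⊤}
  B9:   IN={a:+; rest ⊤}   OUT={a:+, d:-; rest ⊤}

Merge at B6: IN[B6] = OUT[B5] = {a: -, b: ⊤, c: +, d: ⊤, e: ⊤, f: ⊤}
Applying B6's transfer function to that IN value gives OUT[B6] (row B6 above).

Answer: {a: -, b: ⊤, c: +, d: ⊤, e: -, f: ⊤}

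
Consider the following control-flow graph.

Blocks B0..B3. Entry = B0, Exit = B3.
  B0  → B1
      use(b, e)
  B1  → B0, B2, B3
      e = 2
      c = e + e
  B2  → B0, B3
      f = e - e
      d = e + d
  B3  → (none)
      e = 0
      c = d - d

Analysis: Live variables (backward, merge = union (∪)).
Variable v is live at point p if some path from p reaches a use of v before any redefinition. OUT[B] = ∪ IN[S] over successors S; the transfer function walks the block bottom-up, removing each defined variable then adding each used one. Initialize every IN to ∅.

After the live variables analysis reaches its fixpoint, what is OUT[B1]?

Converged values:
  B0: | IN={b, d, e} | OUT={b, d}
  B1: | IN={b, d} | OUT={b, d, e}
  B2: | IN={b, d, e} | OUT={b, d, e}
  B3: | IN={d} | OUT={}

Merge at B1: OUT[B1] = IN[B0] ⊔ IN[B2] ⊔ IN[B3] = {b, d, e}

Answer: {b, d, e}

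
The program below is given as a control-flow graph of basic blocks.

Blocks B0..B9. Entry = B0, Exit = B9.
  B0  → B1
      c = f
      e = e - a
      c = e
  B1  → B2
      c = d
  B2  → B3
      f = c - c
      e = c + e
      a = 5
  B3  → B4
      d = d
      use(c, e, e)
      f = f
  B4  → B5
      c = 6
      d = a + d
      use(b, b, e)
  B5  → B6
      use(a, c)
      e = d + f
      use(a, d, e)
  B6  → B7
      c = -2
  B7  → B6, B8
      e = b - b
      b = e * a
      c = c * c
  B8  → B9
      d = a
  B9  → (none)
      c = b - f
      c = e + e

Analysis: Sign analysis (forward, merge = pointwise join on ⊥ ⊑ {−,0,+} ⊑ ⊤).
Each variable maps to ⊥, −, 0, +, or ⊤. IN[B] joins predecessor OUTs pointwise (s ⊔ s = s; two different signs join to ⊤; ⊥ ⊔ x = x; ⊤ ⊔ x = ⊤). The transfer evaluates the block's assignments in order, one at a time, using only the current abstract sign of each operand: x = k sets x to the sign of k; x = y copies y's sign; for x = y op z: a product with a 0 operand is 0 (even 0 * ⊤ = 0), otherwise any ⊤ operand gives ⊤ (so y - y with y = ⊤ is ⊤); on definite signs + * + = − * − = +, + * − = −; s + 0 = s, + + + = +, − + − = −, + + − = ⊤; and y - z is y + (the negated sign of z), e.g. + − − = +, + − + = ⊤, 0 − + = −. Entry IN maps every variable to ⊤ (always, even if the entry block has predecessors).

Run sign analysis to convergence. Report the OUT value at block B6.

Converged values:
  B0: | IN=(all ⊤) | OUT=(all ⊤)
  B1: | IN=(all ⊤) | OUT=(all ⊤)
  B2: | IN=(all ⊤) | OUT={a:+; rest ⊤}
  B3: | IN={a:+; rest ⊤} | OUT={a:+; rest ⊤}
  B4: | IN={a:+; rest ⊤} | OUT={a:+, c:+; rest ⊤}
  B5: | IN={a:+, c:+; rest ⊤} | OUT={a:+, c:+; rest ⊤}
  B6: | IN={a:+, c:+; rest ⊤} | OUT={a:+, c:-; rest ⊤}
  B7: | IN={a:+, c:-; rest ⊤} | OUT={a:+, c:+; rest ⊤}
  B8: | IN={a:+, c:+; rest ⊤} | OUT={a:+, c:+, d:+; rest ⊤}
  B9: | IN={a:+, c:+, d:+; rest ⊤} | OUT={a:+, d:+; rest ⊤}

Merge at B6: IN[B6] = OUT[B5] ⊔ OUT[B7] = {a: +, b: ⊤, c: +, d: ⊤, e: ⊤, f: ⊤}
Applying B6's transfer function to that IN value gives OUT[B6] (row B6 above).

Answer: {a: +, b: ⊤, c: -, d: ⊤, e: ⊤, f: ⊤}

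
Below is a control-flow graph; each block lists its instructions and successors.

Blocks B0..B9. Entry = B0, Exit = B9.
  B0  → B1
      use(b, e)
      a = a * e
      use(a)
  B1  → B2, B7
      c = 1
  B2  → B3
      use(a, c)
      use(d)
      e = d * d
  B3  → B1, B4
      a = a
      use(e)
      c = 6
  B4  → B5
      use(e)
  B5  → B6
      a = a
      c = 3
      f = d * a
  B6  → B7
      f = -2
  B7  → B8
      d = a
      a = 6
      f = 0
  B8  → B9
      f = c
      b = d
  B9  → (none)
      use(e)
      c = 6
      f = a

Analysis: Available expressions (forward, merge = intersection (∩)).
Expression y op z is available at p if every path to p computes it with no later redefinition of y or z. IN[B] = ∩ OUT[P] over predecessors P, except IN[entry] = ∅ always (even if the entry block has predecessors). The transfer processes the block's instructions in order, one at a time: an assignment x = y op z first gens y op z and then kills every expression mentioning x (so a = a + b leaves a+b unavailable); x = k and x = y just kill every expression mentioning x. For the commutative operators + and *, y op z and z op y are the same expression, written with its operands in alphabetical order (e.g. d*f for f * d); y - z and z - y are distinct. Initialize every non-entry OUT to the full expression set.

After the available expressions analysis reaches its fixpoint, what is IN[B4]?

Converged values:
  B0:   IN={}   OUT={}
  B1:   IN={}   OUT={}
  B2:   IN={}   OUT={d*d}
  B3:   IN={d*d}   OUT={d*d}
  B4:   IN={d*d}   OUT={d*d}
  B5:   IN={d*d}   OUT={a*d, d*d}
  B6:   IN={a*d, d*d}   OUT={a*d, d*d}
  B7:   IN={}   OUT={}
  B8:   IN={}   OUT={}
  B9:   IN={}   OUT={}

Merge at B4: IN[B4] = OUT[B3] = {d*d}

Answer: {d*d}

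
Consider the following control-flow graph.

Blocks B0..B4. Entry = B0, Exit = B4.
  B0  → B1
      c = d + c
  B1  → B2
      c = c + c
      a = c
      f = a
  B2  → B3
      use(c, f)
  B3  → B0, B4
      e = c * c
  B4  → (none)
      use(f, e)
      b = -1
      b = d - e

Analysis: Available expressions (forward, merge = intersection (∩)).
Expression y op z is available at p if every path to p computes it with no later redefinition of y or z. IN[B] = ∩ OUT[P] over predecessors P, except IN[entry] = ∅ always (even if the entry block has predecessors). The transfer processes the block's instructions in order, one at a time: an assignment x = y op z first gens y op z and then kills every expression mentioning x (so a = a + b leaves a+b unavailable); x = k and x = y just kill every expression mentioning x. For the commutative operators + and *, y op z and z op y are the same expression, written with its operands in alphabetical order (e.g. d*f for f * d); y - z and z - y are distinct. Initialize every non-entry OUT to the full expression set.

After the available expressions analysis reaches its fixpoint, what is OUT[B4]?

Answer: {c*c, d-e}

Working:
Fixpoint table:
  B0:  IN={}  OUT={}
  B1:  IN={}  OUT={}
  B2:  IN={}  OUT={}
  B3:  IN={}  OUT={c*c}
  B4:  IN={c*c}  OUT={c*c, d-e}

Merge at B4: IN[B4] = OUT[B3] = {c*c}
Applying B4's transfer function to that IN value gives OUT[B4] (row B4 above).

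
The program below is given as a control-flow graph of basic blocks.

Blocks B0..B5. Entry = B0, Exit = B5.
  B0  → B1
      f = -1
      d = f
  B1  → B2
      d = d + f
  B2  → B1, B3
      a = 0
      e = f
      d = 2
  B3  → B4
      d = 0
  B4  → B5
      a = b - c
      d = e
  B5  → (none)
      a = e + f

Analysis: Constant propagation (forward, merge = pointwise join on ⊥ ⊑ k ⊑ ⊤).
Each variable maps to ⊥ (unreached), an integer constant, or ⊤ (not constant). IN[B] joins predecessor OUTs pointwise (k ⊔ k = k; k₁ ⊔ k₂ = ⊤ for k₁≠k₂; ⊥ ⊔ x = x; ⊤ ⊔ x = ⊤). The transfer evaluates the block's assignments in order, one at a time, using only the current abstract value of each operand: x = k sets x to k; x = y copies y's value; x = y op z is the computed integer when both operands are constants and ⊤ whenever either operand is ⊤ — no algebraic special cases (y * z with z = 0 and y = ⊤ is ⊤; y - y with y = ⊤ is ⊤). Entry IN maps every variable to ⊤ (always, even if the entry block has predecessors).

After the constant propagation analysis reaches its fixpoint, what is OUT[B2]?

Converged values:
  B0:   IN=(all ⊤)   OUT={d:-1, f:-1; rest ⊤}
  B1:   IN={f:-1; rest ⊤}   OUT={f:-1; rest ⊤}
  B2:   IN={f:-1; rest ⊤}   OUT={a:0, d:2, e:-1, f:-1; rest ⊤}
  B3:   IN={a:0, d:2, e:-1, f:-1; rest ⊤}   OUT={a:0, d:0, e:-1, f:-1; rest ⊤}
  B4:   IN={a:0, d:0, e:-1, f:-1; rest ⊤}   OUT={d:-1, e:-1, f:-1; rest ⊤}
  B5:   IN={d:-1, e:-1, f:-1; rest ⊤}   OUT={a:-2, d:-1, e:-1, f:-1; rest ⊤}

Merge at B2: IN[B2] = OUT[B1] = {a: ⊤, b: ⊤, c: ⊤, d: ⊤, e: ⊤, f: -1}
Applying B2's transfer function to that IN value gives OUT[B2] (row B2 above).

Answer: {a: 0, b: ⊤, c: ⊤, d: 2, e: -1, f: -1}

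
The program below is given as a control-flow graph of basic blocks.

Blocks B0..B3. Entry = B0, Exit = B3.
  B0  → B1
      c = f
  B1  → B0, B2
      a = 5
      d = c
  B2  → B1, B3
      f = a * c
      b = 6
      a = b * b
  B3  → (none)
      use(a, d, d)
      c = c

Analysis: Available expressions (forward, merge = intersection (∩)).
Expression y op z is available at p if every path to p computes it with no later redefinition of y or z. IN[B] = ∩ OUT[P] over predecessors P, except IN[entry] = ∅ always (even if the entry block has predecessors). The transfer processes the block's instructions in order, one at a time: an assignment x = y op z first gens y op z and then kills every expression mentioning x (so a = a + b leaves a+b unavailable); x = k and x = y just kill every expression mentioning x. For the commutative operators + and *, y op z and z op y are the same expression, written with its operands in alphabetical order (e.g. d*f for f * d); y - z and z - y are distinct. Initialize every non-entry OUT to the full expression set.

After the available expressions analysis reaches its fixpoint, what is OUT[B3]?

Fixpoint table:
  B0:  IN={}  OUT={}
  B1:  IN={}  OUT={}
  B2:  IN={}  OUT={b*b}
  B3:  IN={b*b}  OUT={b*b}

Merge at B3: IN[B3] = OUT[B2] = {b*b}
Applying B3's transfer function to that IN value gives OUT[B3] (row B3 above).

Answer: {b*b}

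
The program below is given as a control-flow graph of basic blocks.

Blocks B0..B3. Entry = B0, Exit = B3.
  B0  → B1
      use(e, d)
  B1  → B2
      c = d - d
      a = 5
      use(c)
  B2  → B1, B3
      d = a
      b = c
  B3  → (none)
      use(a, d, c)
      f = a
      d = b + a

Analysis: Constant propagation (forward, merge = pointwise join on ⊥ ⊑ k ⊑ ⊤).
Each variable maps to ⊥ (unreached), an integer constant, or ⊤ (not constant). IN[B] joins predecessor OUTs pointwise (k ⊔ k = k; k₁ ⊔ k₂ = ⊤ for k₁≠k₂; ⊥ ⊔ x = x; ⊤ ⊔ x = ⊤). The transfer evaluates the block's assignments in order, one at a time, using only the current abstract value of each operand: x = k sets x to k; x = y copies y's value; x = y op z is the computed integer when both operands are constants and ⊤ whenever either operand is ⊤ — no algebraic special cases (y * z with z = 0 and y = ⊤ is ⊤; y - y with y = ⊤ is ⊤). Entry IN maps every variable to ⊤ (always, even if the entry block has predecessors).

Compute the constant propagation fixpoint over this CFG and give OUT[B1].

Per-block solution:
  B0:  IN=(all ⊤)  OUT=(all ⊤)
  B1:  IN=(all ⊤)  OUT={a:5; rest ⊤}
  B2:  IN={a:5; rest ⊤}  OUT={a:5, d:5; rest ⊤}
  B3:  IN={a:5, d:5; rest ⊤}  OUT={a:5, f:5; rest ⊤}

Merge at B1: IN[B1] = OUT[B0] ⊔ OUT[B2] = {a: ⊤, b: ⊤, c: ⊤, d: ⊤, e: ⊤, f: ⊤}
Applying B1's transfer function to that IN value gives OUT[B1] (row B1 above).

Answer: {a: 5, b: ⊤, c: ⊤, d: ⊤, e: ⊤, f: ⊤}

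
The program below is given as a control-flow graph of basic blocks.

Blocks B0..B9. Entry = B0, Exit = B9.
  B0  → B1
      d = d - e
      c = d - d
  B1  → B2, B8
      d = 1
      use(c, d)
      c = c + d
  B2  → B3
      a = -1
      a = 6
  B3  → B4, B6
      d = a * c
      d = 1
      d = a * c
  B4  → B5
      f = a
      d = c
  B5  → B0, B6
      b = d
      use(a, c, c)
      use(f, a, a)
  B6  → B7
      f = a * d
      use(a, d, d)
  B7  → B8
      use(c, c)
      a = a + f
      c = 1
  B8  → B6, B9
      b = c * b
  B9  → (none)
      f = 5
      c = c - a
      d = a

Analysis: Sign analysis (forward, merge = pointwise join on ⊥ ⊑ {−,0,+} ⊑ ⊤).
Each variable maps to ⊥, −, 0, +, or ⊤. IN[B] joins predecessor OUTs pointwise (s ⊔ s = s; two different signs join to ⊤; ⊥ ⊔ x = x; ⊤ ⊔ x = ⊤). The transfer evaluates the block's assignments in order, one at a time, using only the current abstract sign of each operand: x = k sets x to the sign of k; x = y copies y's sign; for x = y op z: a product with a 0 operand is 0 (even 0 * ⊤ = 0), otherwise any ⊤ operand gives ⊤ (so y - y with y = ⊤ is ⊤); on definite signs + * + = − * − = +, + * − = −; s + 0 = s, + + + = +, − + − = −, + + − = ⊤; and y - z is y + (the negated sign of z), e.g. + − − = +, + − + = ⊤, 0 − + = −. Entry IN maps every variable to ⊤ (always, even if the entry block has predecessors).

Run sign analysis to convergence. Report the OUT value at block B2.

Converged values:
  B0: | IN=(all ⊤) | OUT=(all ⊤)
  B1: | IN=(all ⊤) | OUT={d:+; rest ⊤}
  B2: | IN={d:+; rest ⊤} | OUT={a:+, d:+; rest ⊤}
  B3: | IN={a:+, d:+; rest ⊤} | OUT={a:+; rest ⊤}
  B4: | IN={a:+; rest ⊤} | OUT={a:+, f:+; rest ⊤}
  B5: | IN={a:+, f:+; rest ⊤} | OUT={a:+, f:+; rest ⊤}
  B6: | IN=(all ⊤) | OUT=(all ⊤)
  B7: | IN=(all ⊤) | OUT={c:+; rest ⊤}
  B8: | IN=(all ⊤) | OUT=(all ⊤)
  B9: | IN=(all ⊤) | OUT={f:+; rest ⊤}

Merge at B2: IN[B2] = OUT[B1] = {a: ⊤, b: ⊤, c: ⊤, d: +, e: ⊤, f: ⊤}
Applying B2's transfer function to that IN value gives OUT[B2] (row B2 above).

Answer: {a: +, b: ⊤, c: ⊤, d: +, e: ⊤, f: ⊤}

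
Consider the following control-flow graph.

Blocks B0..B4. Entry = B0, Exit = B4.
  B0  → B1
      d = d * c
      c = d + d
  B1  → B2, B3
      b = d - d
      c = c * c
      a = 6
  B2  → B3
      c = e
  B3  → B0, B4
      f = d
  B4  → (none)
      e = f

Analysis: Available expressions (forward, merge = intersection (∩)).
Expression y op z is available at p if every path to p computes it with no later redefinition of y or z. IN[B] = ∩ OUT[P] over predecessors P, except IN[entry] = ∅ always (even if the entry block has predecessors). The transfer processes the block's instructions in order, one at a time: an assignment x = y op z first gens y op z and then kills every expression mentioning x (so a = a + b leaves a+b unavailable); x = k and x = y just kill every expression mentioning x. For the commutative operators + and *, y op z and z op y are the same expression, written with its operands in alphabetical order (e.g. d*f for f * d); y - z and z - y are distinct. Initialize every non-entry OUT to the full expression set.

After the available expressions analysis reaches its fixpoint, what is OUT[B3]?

Answer: {d+d, d-d}

Trace:
Per-block solution:
  B0:  IN={}  OUT={d+d}
  B1:  IN={d+d}  OUT={d+d, d-d}
  B2:  IN={d+d, d-d}  OUT={d+d, d-d}
  B3:  IN={d+d, d-d}  OUT={d+d, d-d}
  B4:  IN={d+d, d-d}  OUT={d+d, d-d}

Merge at B3: IN[B3] = OUT[B1] ∩ OUT[B2] = {d+d, d-d}
Applying B3's transfer function to that IN value gives OUT[B3] (row B3 above).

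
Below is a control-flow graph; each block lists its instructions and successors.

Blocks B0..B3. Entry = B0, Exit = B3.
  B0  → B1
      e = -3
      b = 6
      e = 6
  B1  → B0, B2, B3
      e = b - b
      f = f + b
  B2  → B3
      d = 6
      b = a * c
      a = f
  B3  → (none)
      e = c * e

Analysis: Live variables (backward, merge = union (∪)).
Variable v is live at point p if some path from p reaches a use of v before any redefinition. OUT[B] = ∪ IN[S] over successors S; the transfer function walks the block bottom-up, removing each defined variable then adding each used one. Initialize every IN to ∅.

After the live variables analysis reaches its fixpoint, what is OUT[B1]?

Per-block solution:
  B0:   IN={a, c, f}   OUT={a, b, c, f}
  B1:   IN={a, b, c, f}   OUT={a, c, e, f}
  B2:   IN={a, c, e, f}   OUT={c, e}
  B3:   IN={c, e}   OUT={}

Merge at B1: OUT[B1] = IN[B0] ⊔ IN[B2] ⊔ IN[B3] = {a, c, e, f}

Answer: {a, c, e, f}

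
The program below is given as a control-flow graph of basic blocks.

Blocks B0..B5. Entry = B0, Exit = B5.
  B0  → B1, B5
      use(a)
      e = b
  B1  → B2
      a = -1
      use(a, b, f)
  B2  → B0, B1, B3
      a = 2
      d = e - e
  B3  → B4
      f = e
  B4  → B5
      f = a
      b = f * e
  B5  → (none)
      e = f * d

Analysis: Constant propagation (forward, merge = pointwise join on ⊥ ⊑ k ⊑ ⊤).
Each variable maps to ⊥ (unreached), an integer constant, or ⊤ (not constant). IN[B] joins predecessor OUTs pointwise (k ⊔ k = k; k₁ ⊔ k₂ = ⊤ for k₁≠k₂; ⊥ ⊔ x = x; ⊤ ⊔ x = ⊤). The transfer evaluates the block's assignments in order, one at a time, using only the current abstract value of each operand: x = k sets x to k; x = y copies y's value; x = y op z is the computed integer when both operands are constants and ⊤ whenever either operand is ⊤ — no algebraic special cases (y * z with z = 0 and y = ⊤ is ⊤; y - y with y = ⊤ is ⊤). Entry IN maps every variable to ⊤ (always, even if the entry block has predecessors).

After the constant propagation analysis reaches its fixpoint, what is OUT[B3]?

Converged values:
  B0:   IN=(all ⊤)   OUT=(all ⊤)
  B1:   IN=(all ⊤)   OUT={a:-1; rest ⊤}
  B2:   IN={a:-1; rest ⊤}   OUT={a:2; rest ⊤}
  B3:   IN={a:2; rest ⊤}   OUT={a:2; rest ⊤}
  B4:   IN={a:2; rest ⊤}   OUT={a:2, f:2; rest ⊤}
  B5:   IN=(all ⊤)   OUT=(all ⊤)

Merge at B3: IN[B3] = OUT[B2] = {a: 2, b: ⊤, c: ⊤, d: ⊤, e: ⊤, f: ⊤}
Applying B3's transfer function to that IN value gives OUT[B3] (row B3 above).

Answer: {a: 2, b: ⊤, c: ⊤, d: ⊤, e: ⊤, f: ⊤}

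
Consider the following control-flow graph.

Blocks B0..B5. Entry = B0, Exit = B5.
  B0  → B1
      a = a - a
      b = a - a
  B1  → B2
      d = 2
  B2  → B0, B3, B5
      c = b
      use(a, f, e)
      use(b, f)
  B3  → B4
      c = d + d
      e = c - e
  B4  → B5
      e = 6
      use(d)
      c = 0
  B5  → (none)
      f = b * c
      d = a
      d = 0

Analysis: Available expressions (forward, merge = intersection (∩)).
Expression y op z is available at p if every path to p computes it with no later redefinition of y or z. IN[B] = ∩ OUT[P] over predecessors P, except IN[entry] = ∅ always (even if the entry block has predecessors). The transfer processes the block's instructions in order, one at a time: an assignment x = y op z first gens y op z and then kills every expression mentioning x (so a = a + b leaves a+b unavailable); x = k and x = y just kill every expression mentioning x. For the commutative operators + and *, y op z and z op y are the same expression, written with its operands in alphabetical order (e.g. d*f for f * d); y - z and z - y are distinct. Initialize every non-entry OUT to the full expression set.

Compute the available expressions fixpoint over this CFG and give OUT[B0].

Converged values:
  B0:   IN={}   OUT={a-a}
  B1:   IN={a-a}   OUT={a-a}
  B2:   IN={a-a}   OUT={a-a}
  B3:   IN={a-a}   OUT={a-a, d+d}
  B4:   IN={a-a, d+d}   OUT={a-a, d+d}
  B5:   IN={a-a}   OUT={a-a, b*c}

Merge at B0 (entry node, so the boundary value {} is joined with the incoming edge(s)): IN[B0] = {} ∩ OUT[B2] = {}
Applying B0's transfer function to that IN value gives OUT[B0] (row B0 above).

Answer: {a-a}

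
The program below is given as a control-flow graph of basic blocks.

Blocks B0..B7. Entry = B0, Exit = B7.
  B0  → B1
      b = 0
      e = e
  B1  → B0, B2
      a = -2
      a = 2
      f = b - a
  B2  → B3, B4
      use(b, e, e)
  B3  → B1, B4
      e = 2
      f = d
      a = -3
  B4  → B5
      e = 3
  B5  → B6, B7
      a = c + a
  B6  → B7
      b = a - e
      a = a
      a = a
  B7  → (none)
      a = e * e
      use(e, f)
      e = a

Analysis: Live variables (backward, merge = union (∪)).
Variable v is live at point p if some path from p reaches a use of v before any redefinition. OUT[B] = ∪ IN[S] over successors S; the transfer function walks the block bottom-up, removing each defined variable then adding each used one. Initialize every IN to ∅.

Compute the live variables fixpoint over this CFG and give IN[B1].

Converged values:
  B0:   IN={c, d, e}   OUT={b, c, d, e}
  B1:   IN={b, c, d, e}   OUT={a, b, c, d, e, f}
  B2:   IN={a, b, c, d, e, f}   OUT={a, b, c, d, f}
  B3:   IN={b, c, d}   OUT={a, b, c, d, e, f}
  B4:   IN={a, c, f}   OUT={a, c, e, f}
  B5:   IN={a, c, e, f}   OUT={a, e, f}
  B6:   IN={a, e, f}   OUT={e, f}
  B7:   IN={e, f}   OUT={}

Merge at B1: OUT[B1] = IN[B0] ⊔ IN[B2] = {a, b, c, d, e, f}
Applying B1's transfer function to that OUT value gives IN[B1] (row B1 above).

Answer: {b, c, d, e}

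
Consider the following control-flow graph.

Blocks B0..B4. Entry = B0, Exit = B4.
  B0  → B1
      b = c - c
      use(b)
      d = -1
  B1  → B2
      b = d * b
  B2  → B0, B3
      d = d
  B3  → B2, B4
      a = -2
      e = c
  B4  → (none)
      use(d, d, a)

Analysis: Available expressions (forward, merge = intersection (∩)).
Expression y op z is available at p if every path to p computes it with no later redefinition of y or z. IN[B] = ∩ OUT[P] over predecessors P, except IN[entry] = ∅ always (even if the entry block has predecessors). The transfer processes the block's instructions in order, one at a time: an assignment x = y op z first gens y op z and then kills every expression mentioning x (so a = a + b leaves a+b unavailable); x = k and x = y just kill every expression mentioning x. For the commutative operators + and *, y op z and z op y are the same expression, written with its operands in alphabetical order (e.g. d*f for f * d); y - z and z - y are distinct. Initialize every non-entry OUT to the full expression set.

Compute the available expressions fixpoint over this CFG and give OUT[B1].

Converged values:
  B0:   IN={}   OUT={c-c}
  B1:   IN={c-c}   OUT={c-c}
  B2:   IN={c-c}   OUT={c-c}
  B3:   IN={c-c}   OUT={c-c}
  B4:   IN={c-c}   OUT={c-c}

Merge at B1: IN[B1] = OUT[B0] = {c-c}
Applying B1's transfer function to that IN value gives OUT[B1] (row B1 above).

Answer: {c-c}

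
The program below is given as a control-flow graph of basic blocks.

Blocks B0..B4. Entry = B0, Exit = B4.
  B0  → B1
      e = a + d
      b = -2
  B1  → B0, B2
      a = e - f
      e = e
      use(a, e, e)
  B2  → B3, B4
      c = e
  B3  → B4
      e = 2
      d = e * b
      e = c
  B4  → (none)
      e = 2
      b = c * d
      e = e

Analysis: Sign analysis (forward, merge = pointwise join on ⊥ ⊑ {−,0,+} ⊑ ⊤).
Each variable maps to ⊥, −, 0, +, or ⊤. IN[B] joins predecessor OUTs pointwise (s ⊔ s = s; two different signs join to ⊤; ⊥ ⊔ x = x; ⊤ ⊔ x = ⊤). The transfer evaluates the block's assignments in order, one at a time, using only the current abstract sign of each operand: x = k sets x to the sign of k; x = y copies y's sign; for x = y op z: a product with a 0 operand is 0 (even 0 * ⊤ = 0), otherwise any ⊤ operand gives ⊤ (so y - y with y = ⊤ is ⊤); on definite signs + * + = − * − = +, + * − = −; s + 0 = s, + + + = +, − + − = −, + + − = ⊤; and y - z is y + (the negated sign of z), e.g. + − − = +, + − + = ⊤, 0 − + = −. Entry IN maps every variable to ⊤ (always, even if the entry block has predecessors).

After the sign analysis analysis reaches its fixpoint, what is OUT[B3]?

Fixpoint table:
  B0: | IN=(all ⊤) | OUT={b:-; rest ⊤}
  B1: | IN={b:-; rest ⊤} | OUT={b:-; rest ⊤}
  B2: | IN={b:-; rest ⊤} | OUT={b:-; rest ⊤}
  B3: | IN={b:-; rest ⊤} | OUT={b:-, d:-; rest ⊤}
  B4: | IN={b:-; rest ⊤} | OUT={e:+; rest ⊤}

Merge at B3: IN[B3] = OUT[B2] = {a: ⊤, b: -, c: ⊤, d: ⊤, e: ⊤, f: ⊤}
Applying B3's transfer function to that IN value gives OUT[B3] (row B3 above).

Answer: {a: ⊤, b: -, c: ⊤, d: -, e: ⊤, f: ⊤}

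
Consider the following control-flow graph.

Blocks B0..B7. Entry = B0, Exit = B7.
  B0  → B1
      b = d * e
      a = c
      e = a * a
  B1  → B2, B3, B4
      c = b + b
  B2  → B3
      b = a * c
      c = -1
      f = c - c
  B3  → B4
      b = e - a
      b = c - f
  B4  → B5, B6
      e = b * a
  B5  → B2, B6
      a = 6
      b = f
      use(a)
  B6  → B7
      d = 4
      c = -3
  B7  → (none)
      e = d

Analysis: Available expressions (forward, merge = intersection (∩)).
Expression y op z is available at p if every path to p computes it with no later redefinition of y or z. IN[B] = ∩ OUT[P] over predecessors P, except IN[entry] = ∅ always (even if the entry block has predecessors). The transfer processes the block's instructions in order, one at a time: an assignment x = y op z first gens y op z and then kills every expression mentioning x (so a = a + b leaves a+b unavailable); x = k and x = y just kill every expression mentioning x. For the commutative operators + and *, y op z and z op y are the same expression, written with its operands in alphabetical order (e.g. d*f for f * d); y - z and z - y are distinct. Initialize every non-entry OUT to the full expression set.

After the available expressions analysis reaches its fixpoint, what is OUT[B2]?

Converged values:
  B0:   IN={}   OUT={a*a}
  B1:   IN={a*a}   OUT={a*a, b+b}
  B2:   IN={}   OUT={c-c}
  B3:   IN={}   OUT={c-f, e-a}
  B4:   IN={}   OUT={a*b}
  B5:   IN={a*b}   OUT={}
  B6:   IN={}   OUT={}
  B7:   IN={}   OUT={}

Merge at B2: IN[B2] = OUT[B1] ∩ OUT[B5] = {}
Applying B2's transfer function to that IN value gives OUT[B2] (row B2 above).

Answer: {c-c}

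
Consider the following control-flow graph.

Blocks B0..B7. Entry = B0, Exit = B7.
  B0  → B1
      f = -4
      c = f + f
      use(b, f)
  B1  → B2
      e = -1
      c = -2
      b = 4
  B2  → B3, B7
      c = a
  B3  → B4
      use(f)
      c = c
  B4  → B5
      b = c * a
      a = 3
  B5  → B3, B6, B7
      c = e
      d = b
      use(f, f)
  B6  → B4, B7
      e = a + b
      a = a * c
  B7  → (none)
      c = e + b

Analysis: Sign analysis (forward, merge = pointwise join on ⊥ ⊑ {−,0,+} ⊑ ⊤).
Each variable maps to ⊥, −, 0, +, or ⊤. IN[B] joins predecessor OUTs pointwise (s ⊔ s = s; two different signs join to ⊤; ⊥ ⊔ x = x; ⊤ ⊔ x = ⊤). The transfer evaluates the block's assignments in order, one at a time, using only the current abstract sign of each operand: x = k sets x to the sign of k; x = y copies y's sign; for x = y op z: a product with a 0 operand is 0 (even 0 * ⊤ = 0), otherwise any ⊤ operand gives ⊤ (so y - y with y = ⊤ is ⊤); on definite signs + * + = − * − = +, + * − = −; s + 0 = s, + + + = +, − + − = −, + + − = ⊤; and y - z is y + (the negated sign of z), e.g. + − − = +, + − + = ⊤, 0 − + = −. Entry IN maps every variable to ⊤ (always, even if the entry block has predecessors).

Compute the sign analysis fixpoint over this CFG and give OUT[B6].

Answer: {a: ⊤, b: ⊤, c: ⊤, d: ⊤, e: ⊤, f: -}

Derivation:
Fixpoint table:
  B0: | IN=(all ⊤) | OUT={c:-, f:-; rest ⊤}
  B1: | IN={c:-, f:-; rest ⊤} | OUT={b:+, c:-, e:-, f:-; rest ⊤}
  B2: | IN={b:+, c:-, e:-, f:-; rest ⊤} | OUT={b:+, e:-, f:-; rest ⊤}
  B3: | IN={f:-; rest ⊤} | OUT={f:-; rest ⊤}
  B4: | IN={f:-; rest ⊤} | OUT={a:+, f:-; rest ⊤}
  B5: | IN={a:+, f:-; rest ⊤} | OUT={a:+, f:-; rest ⊤}
  B6: | IN={a:+, f:-; rest ⊤} | OUT={f:-; rest ⊤}
  B7: | IN={f:-; rest ⊤} | OUT={f:-; rest ⊤}

Merge at B6: IN[B6] = OUT[B5] = {a: +, b: ⊤, c: ⊤, d: ⊤, e: ⊤, f: -}
Applying B6's transfer function to that IN value gives OUT[B6] (row B6 above).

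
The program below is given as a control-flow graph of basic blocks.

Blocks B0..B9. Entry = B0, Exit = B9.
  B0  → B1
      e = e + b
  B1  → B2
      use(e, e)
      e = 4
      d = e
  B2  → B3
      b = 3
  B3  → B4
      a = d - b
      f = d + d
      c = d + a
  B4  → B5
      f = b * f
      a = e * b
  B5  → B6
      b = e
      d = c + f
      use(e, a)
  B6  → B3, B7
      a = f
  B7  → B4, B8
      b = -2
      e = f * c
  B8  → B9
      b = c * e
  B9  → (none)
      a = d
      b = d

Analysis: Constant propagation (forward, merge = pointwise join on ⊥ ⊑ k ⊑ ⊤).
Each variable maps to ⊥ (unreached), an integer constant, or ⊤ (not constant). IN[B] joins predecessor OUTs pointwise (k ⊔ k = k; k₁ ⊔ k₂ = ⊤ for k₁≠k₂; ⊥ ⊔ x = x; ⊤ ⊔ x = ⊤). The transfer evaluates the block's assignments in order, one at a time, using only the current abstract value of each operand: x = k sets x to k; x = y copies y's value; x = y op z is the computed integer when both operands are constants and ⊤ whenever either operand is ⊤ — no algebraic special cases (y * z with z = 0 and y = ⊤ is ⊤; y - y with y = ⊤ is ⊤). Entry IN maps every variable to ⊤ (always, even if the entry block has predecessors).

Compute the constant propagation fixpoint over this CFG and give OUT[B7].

Per-block solution:
  B0:  IN=(all ⊤)  OUT=(all ⊤)
  B1:  IN=(all ⊤)  OUT={d:4, e:4; rest ⊤}
  B2:  IN={d:4, e:4; rest ⊤}  OUT={b:3, d:4, e:4; rest ⊤}
  B3:  IN=(all ⊤)  OUT=(all ⊤)
  B4:  IN=(all ⊤)  OUT=(all ⊤)
  B5:  IN=(all ⊤)  OUT=(all ⊤)
  B6:  IN=(all ⊤)  OUT=(all ⊤)
  B7:  IN=(all ⊤)  OUT={b:-2; rest ⊤}
  B8:  IN={b:-2; rest ⊤}  OUT=(all ⊤)
  B9:  IN=(all ⊤)  OUT=(all ⊤)

Merge at B7: IN[B7] = OUT[B6] = {a: ⊤, b: ⊤, c: ⊤, d: ⊤, e: ⊤, f: ⊤}
Applying B7's transfer function to that IN value gives OUT[B7] (row B7 above).

Answer: {a: ⊤, b: -2, c: ⊤, d: ⊤, e: ⊤, f: ⊤}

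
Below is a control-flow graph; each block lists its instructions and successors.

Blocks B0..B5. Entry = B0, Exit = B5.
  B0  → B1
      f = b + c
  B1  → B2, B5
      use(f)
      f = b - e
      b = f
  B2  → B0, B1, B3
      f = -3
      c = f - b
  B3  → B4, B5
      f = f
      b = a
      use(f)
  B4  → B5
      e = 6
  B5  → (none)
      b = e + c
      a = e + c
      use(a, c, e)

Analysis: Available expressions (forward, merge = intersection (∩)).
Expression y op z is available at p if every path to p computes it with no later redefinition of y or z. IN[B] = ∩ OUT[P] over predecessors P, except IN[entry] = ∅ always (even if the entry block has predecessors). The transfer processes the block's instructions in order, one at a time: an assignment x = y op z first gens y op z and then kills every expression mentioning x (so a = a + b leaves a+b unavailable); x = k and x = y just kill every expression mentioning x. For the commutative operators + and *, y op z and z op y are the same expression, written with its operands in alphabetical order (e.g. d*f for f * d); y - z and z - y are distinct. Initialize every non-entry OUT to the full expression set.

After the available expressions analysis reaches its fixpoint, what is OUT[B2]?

Answer: {f-b}

Derivation:
Fixpoint table:
  B0:  IN={}  OUT={b+c}
  B1:  IN={}  OUT={}
  B2:  IN={}  OUT={f-b}
  B3:  IN={f-b}  OUT={}
  B4:  IN={}  OUT={}
  B5:  IN={}  OUT={c+e}

Merge at B2: IN[B2] = OUT[B1] = {}
Applying B2's transfer function to that IN value gives OUT[B2] (row B2 above).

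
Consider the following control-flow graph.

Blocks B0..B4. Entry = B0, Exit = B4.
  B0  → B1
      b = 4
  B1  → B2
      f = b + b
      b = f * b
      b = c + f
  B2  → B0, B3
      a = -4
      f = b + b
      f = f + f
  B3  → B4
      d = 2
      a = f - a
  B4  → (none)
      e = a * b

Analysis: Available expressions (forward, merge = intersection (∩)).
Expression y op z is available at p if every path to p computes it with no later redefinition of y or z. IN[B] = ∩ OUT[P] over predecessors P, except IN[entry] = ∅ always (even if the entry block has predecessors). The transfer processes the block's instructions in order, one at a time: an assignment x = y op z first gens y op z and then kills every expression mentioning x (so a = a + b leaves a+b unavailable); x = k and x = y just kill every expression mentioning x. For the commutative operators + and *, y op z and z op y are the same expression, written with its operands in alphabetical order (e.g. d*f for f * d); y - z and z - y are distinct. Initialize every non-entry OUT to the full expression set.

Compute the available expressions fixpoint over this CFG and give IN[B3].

Converged values:
  B0: | IN={} | OUT={}
  B1: | IN={} | OUT={c+f}
  B2: | IN={c+f} | OUT={b+b}
  B3: | IN={b+b} | OUT={b+b}
  B4: | IN={b+b} | OUT={a*b, b+b}

Merge at B3: IN[B3] = OUT[B2] = {b+b}

Answer: {b+b}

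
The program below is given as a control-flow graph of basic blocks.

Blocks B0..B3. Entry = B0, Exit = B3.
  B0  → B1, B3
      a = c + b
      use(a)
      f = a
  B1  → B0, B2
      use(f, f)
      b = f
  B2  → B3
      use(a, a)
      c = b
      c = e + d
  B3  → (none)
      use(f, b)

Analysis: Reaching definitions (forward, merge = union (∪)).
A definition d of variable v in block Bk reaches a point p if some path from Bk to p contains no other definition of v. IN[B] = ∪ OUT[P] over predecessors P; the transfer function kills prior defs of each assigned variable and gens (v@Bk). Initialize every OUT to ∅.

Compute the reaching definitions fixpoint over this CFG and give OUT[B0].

Converged values:
  B0:  IN={a@B0, b@B1, f@B0}  OUT={a@B0, b@B1, f@B0}
  B1:  IN={a@B0, b@B1, f@B0}  OUT={a@B0, b@B1, f@B0}
  B2:  IN={a@B0, b@B1, f@B0}  OUT={a@B0, b@B1, c@B2, f@B0}
  B3:  IN={a@B0, b@B1, c@B2, f@B0}  OUT={a@B0, b@B1, c@B2, f@B0}

Merge at B0 (entry node, so the boundary value {} is joined with the incoming edge(s)): IN[B0] = {} ⊔ OUT[B1] = {a@B0, b@B1, f@B0}
Applying B0's transfer function to that IN value gives OUT[B0] (row B0 above).

Answer: {a@B0, b@B1, f@B0}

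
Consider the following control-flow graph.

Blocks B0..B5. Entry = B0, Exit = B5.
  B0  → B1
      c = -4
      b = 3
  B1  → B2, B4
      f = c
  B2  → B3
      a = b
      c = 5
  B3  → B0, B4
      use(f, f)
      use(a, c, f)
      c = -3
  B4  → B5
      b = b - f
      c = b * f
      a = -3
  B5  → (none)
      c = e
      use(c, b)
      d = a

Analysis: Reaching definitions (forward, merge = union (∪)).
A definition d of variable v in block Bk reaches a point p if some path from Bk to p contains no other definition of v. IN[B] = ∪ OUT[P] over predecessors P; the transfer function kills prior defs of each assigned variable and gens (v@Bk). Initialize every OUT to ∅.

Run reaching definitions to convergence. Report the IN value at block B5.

Per-block solution:
  B0:   IN={a@B2, b@B0, c@B3, f@B1}   OUT={a@B2, b@B0, c@B0, f@B1}
  B1:   IN={a@B2, b@B0, c@B0, f@B1}   OUT={a@B2, b@B0, c@B0, f@B1}
  B2:   IN={a@B2, b@B0, c@B0, f@B1}   OUT={a@B2, b@B0, c@B2, f@B1}
  B3:   IN={a@B2, b@B0, c@B2, f@B1}   OUT={a@B2, b@B0, c@B3, f@B1}
  B4:   IN={a@B2, b@B0, c@B0, c@B3, f@B1}   OUT={a@B4, b@B4, c@B4, f@B1}
  B5:   IN={a@B4, b@B4, c@B4, f@B1}   OUT={a@B4, b@B4, c@B5, d@B5, f@B1}

Merge at B5: IN[B5] = OUT[B4] = {a@B4, b@B4, c@B4, f@B1}

Answer: {a@B4, b@B4, c@B4, f@B1}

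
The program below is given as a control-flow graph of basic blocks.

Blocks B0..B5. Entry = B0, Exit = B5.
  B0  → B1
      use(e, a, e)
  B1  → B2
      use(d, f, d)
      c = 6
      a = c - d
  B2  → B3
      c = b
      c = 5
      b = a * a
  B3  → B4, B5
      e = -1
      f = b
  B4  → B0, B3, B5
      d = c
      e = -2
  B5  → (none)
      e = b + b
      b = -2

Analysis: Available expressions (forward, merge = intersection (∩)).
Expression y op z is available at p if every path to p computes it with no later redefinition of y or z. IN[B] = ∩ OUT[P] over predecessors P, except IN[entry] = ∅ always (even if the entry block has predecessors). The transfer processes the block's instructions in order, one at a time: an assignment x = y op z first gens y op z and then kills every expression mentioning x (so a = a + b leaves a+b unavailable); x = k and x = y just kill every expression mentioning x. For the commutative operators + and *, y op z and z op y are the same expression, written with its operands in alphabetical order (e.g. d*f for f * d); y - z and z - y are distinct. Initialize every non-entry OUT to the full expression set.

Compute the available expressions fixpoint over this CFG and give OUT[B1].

Answer: {c-d}

Derivation:
Converged values:
  B0:   IN={}   OUT={}
  B1:   IN={}   OUT={c-d}
  B2:   IN={c-d}   OUT={a*a}
  B3:   IN={a*a}   OUT={a*a}
  B4:   IN={a*a}   OUT={a*a}
  B5:   IN={a*a}   OUT={a*a}

Merge at B1: IN[B1] = OUT[B0] = {}
Applying B1's transfer function to that IN value gives OUT[B1] (row B1 above).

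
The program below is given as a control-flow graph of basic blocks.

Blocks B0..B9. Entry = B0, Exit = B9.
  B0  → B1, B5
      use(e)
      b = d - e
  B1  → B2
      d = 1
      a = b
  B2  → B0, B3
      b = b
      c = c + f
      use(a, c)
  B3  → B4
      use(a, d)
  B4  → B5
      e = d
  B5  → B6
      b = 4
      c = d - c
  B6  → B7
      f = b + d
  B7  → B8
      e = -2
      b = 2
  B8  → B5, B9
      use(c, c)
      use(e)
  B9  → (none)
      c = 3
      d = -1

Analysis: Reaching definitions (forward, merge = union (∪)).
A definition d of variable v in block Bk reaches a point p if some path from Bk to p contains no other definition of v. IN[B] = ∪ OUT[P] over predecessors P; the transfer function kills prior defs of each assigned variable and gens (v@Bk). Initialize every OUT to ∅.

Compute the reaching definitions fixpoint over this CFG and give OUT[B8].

Per-block solution:
  B0:   IN={a@B1, b@B2, c@B2, d@B1}   OUT={a@B1, b@B0, c@B2, d@B1}
  B1:   IN={a@B1, b@B0, c@B2, d@B1}   OUT={a@B1, b@B0, c@B2, d@B1}
  B2:   IN={a@B1, b@B0, c@B2, d@B1}   OUT={a@B1, b@B2, c@B2, d@B1}
  B3:   IN={a@B1, b@B2, c@B2, d@B1}   OUT={a@B1, b@B2, c@B2, d@B1}
  B4:   IN={a@B1, b@B2, c@B2, d@B1}   OUT={a@B1, b@B2, c@B2, d@B1, e@B4}
  B5:   IN={a@B1, b@B0, b@B2, b@B7, c@B2, c@B5, d@B1, e@B4, e@B7, f@B6}   OUT={a@B1, b@B5, c@B5, d@B1, e@B4, e@B7, f@B6}
  B6:   IN={a@B1, b@B5, c@B5, d@B1, e@B4, e@B7, f@B6}   OUT={a@B1, b@B5, c@B5, d@B1, e@B4, e@B7, f@B6}
  B7:   IN={a@B1, b@B5, c@B5, d@B1, e@B4, e@B7, f@B6}   OUT={a@B1, b@B7, c@B5, d@B1, e@B7, f@B6}
  B8:   IN={a@B1, b@B7, c@B5, d@B1, e@B7, f@B6}   OUT={a@B1, b@B7, c@B5, d@B1, e@B7, f@B6}
  B9:   IN={a@B1, b@B7, c@B5, d@B1, e@B7, f@B6}   OUT={a@B1, b@B7, c@B9, d@B9, e@B7, f@B6}

Merge at B8: IN[B8] = OUT[B7] = {a@B1, b@B7, c@B5, d@B1, e@B7, f@B6}
Applying B8's transfer function to that IN value gives OUT[B8] (row B8 above).

Answer: {a@B1, b@B7, c@B5, d@B1, e@B7, f@B6}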